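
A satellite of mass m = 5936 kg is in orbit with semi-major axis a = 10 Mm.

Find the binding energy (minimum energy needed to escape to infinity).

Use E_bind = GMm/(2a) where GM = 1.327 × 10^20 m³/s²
a = 10 Mm = 1 × 10^7 m
GM = 1.327 × 10^20 m³/s²
m = 5936 kg
GMm = 1.327 × 10^20 × 5936 = 7.87707 × 10^23 m³·kg/s²
2a = 2 × 10^7 m
E_bind = GMm/(2a) = 3.93854 × 10^16 J ≈ 39.39 PJ

Final answer: 39.39 PJ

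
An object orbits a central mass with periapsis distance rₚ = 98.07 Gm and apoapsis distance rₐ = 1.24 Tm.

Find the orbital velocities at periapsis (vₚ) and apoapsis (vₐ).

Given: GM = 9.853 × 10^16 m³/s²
rₚ = 98.07 Gm = 9.807 × 10^10 m
rₐ = 1.24 Tm = 1.24 × 10^12 m
GM = 9.853 × 10^16 m³/s²
a = (rₚ + rₐ)/2 = 6.69035 × 10^11 m
Vis-viva: v² = GM (2/r − 1/a)
vₚ² = 9.853 × 10^16 × (2.03936 × 10^-11 − 1.49469 × 10^-12) = 1.86211 × 10^6 m²/s²
vₚ = 1364.59 m/s ≈ 1.365 km/s
vₐ² = 9.853 × 10^16 × (1.6129 × 10^-12 − 1.49469 × 10^-12) = 11647.5 m²/s²
vₐ = 107.924 m/s ≈ 107.9 m/s

Final answer: vₚ = 1.365 km/s, vₐ = 107.9 m/s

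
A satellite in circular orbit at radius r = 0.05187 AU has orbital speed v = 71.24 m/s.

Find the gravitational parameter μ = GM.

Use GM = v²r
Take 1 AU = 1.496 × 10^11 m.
r = 0.05187 AU = 7.75975 × 10^9 m
v = 71.24 m/s
v² = 5075.14 m²/s²
GM = v²r = 5075.14 × 7.75975 × 10^9 = 3.93818 × 10^13 m³/s²
GM ≈ 3.938 × 10^13 m³/s²

Final answer: GM = 3.938 × 10^13 m³/s²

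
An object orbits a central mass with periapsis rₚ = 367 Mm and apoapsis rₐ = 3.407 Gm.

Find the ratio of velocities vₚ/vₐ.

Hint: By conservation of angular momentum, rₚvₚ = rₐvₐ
rₚ = 367 Mm = 3.67 × 10^8 m
rₐ = 3.407 Gm = 3.407 × 10^9 m
rₚvₚ = rₐvₐ  ⇒  vₚ/vₐ = rₐ/rₚ
vₚ/vₐ = (3.407 × 10^9) / (3.67 × 10^8) = 9.28338

Final answer: vₚ/vₐ = 9.283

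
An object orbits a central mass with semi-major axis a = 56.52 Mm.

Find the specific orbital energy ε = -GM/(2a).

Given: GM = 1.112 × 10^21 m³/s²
a = 56.52 Mm = 5.652 × 10^7 m
GM = 1.112 × 10^21 m³/s²
2a = 1.1304 × 10^8 m
ε = −GM/(2a) = -9.83723 × 10^12 J/kg ≈ -9837 GJ/kg

Final answer: -9837 GJ/kg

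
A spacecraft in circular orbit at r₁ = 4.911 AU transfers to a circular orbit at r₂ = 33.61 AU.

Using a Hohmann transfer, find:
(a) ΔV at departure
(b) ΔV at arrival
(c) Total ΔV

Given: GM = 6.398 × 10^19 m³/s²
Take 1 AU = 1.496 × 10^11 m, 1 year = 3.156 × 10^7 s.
r₁ = 4.911 AU = 7.34686 × 10^11 m
r₂ = 33.61 AU = 5.02806 × 10^12 m
GM = 6.398 × 10^19 m³/s²
Transfer ellipse: a_t = (r₁ + r₂)/2 = 2.88137 × 10^12 m
Circular speed at r₁: v₁ = √(GM/r₁) = 9331.93 m/s
Transfer speed at r₁ (periapsis): v₁ₜ = √(GM(2/r₁ − 1/a_t)) = 12327.4 m/s
(a) ΔV₁ = v₁ₜ − v₁ = 2995.48 m/s ≈ 0.6319 AU/year
Circular speed at r₂: v₂ = √(GM/r₂) = 3567.16 m/s
Transfer speed at r₂ (apoapsis): v₂ₜ = √(GM(2/r₂ − 1/a_t)) = 1801.25 m/s
(b) ΔV₂ = v₂ − v₂ₜ = 1765.91 m/s ≈ 0.3725 AU/year
(c) ΔV_total = ΔV₁ + ΔV₂ = 4761.39 m/s ≈ 1.004 AU/year

Final answer:
(a) ΔV₁ = 0.6319 AU/year
(b) ΔV₂ = 0.3725 AU/year
(c) ΔV_total = 1.004 AU/year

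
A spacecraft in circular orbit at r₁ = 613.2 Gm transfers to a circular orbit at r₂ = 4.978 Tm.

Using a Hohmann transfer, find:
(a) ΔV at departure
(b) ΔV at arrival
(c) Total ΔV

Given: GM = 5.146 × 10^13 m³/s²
r₁ = 613.2 Gm = 6.132 × 10^11 m
r₂ = 4.978 Tm = 4.978 × 10^12 m
GM = 5.146 × 10^13 m³/s²
Transfer ellipse: a_t = (r₁ + r₂)/2 = 2.7956 × 10^12 m
Circular speed at r₁: v₁ = √(GM/r₁) = 9.16081 m/s
Transfer speed at r₁ (periapsis): v₁ₜ = √(GM(2/r₁ − 1/a_t)) = 12.2243 m/s
(a) ΔV₁ = v₁ₜ − v₁ = 3.06348 m/s ≈ 3.063 m/s
Circular speed at r₂: v₂ = √(GM/r₂) = 3.2152 m/s
Transfer speed at r₂ (apoapsis): v₂ₜ = √(GM(2/r₂ − 1/a_t)) = 1.50581 m/s
(b) ΔV₂ = v₂ − v₂ₜ = 1.70938 m/s ≈ 1.709 m/s
(c) ΔV_total = ΔV₁ + ΔV₂ = 4.77287 m/s ≈ 4.773 m/s

Final answer:
(a) ΔV₁ = 3.063 m/s
(b) ΔV₂ = 1.709 m/s
(c) ΔV_total = 4.773 m/s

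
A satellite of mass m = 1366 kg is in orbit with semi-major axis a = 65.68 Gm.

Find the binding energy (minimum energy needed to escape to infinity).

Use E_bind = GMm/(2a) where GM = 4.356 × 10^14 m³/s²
a = 65.68 Gm = 6.568 × 10^10 m
GM = 4.356 × 10^14 m³/s²
m = 1366 kg
GMm = 4.356 × 10^14 × 1366 = 5.9503 × 10^17 m³·kg/s²
2a = 1.3136 × 10^11 m
E_bind = GMm/(2a) = 4.52976 × 10^6 J ≈ 4.53 MJ

Final answer: 4.53 MJ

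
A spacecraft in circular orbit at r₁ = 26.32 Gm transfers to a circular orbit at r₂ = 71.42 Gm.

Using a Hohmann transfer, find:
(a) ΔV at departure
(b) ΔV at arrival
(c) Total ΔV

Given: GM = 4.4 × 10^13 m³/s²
r₁ = 26.32 Gm = 2.632 × 10^10 m
r₂ = 71.42 Gm = 7.142 × 10^10 m
GM = 4.4 × 10^13 m³/s²
Transfer ellipse: a_t = (r₁ + r₂)/2 = 4.887 × 10^10 m
Circular speed at r₁: v₁ = √(GM/r₁) = 40.8868 m/s
Transfer speed at r₁ (periapsis): v₁ₜ = √(GM(2/r₁ − 1/a_t)) = 49.4279 m/s
(a) ΔV₁ = v₁ₜ − v₁ = 8.54107 m/s ≈ 8.541 m/s
Circular speed at r₂: v₂ = √(GM/r₂) = 24.8208 m/s
Transfer speed at r₂ (apoapsis): v₂ₜ = √(GM(2/r₂ − 1/a_t)) = 18.2154 m/s
(b) ΔV₂ = v₂ − v₂ₜ = 6.60546 m/s ≈ 6.605 m/s
(c) ΔV_total = ΔV₁ + ΔV₂ = 15.1465 m/s ≈ 15.15 m/s

Final answer:
(a) ΔV₁ = 8.541 m/s
(b) ΔV₂ = 6.605 m/s
(c) ΔV_total = 15.15 m/s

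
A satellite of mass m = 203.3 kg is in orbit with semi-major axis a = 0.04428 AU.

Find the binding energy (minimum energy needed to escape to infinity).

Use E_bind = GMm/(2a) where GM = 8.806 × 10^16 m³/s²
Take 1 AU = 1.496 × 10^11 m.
a = 0.04428 AU = 6.62429 × 10^9 m
GM = 8.806 × 10^16 m³/s²
m = 203.3 kg
GMm = 8.806 × 10^16 × 203.3 = 1.79026 × 10^19 m³·kg/s²
2a = 1.32486 × 10^10 m
E_bind = GMm/(2a) = 1.35128 × 10^9 J ≈ 1.351 GJ

Final answer: 1.351 GJ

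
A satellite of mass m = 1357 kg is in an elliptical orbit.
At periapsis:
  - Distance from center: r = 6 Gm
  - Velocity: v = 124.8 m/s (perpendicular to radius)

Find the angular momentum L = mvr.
r = 6 Gm = 6 × 10^9 m
v = 124.8 m/s
vr = 124.8 × 6 × 10^9 = 7.488 × 10^11 m²/s
L = m × vr = 1357 × 7.488 × 10^11 = 1.01612 × 10^15 kg·m²/s ≈ 1.016 × 10^15 kg·m²/s

Final answer: L = 1.016 × 10^15 kg·m²/s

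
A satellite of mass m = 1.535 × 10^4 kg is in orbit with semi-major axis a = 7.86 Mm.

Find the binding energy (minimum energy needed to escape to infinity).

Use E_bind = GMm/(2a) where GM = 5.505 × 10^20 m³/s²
a = 7.86 Mm = 7.86 × 10^6 m
GM = 5.505 × 10^20 m³/s²
m = 1.535 × 10^4 kg
GMm = 5.505 × 10^20 × 15350 = 8.45017 × 10^24 m³·kg/s²
2a = 1.572 × 10^7 m
E_bind = GMm/(2a) = 5.37543 × 10^17 J ≈ 537.5 PJ

Final answer: 537.5 PJ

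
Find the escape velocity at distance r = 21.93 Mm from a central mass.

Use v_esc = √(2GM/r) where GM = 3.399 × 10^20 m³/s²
r = 21.93 Mm = 2.193 × 10^7 m
GM = 3.399 × 10^20 m³/s²
2GM/r = 2 × (3.399 × 10^20) / (2.193 × 10^7) = 3.09986 × 10^13 m²/s²
v_esc = √(2GM/r) = 5.56764 × 10^6 m/s ≈ 5568 km/s

Final answer: 5568 km/s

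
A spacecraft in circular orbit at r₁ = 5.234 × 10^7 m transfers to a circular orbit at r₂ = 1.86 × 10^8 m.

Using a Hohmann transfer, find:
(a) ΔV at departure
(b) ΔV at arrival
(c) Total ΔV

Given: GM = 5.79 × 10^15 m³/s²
r₁ = 5.234 × 10^7 m
r₂ = 1.86 × 10^8 m
GM = 5.79 × 10^15 m³/s²
Transfer ellipse: a_t = (r₁ + r₂)/2 = 1.1917 × 10^8 m
Circular speed at r₁: v₁ = √(GM/r₁) = 10517.7 m/s
Transfer speed at r₁ (periapsis): v₁ₜ = √(GM(2/r₁ − 1/a_t)) = 13140 m/s
(a) ΔV₁ = v₁ₜ − v₁ = 2622.26 m/s ≈ 2.622 km/s
Circular speed at r₂: v₂ = √(GM/r₂) = 5579.34 m/s
Transfer speed at r₂ (apoapsis): v₂ₜ = √(GM(2/r₂ − 1/a_t)) = 3697.57 m/s
(b) ΔV₂ = v₂ − v₂ₜ = 1881.77 m/s ≈ 1.882 km/s
(c) ΔV_total = ΔV₁ + ΔV₂ = 4504.03 m/s ≈ 4.504 km/s

Final answer:
(a) ΔV₁ = 2.622 km/s
(b) ΔV₂ = 1.882 km/s
(c) ΔV_total = 4.504 km/s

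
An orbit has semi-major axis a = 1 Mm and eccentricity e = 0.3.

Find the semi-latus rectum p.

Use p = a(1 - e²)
a = 1 Mm = 1 × 10^6 m
e = 0.3,  e² = 0.09,  1 − e² = 0.91
p = a(1 − e²) = 1 × 10^6 m × 0.91 = 910000 m ≈ 910 km

Final answer: p = 910 km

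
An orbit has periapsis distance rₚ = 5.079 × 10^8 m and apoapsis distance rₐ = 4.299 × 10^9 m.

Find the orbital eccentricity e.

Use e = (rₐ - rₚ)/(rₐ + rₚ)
rₚ = 5.079 × 10^8 m
rₐ = 4.299 × 10^9 m
rₐ − rₚ = 3.7911 × 10^9 m
rₐ + rₚ = 4.8069 × 10^9 m
e = (rₐ − rₚ)/(rₐ + rₚ) = 0.788679

Final answer: e = 0.7887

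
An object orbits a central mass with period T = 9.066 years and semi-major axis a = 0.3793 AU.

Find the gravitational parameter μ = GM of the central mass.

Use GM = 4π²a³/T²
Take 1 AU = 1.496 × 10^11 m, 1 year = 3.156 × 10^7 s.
T = 9.066 years = 2.86123 × 10^8 s
a = 0.3793 AU = 5.67433 × 10^10 m
a³ = 1.82702 × 10^32 m³
T² = 8.18663 × 10^16 s²
GM = 4π² × (1.82702 × 10^32) / (8.18663 × 10^16) = 8.81044 × 10^16 m³/s²
GM ≈ 8.81 × 10^16 m³/s²

Final answer: GM = 8.81 × 10^16 m³/s²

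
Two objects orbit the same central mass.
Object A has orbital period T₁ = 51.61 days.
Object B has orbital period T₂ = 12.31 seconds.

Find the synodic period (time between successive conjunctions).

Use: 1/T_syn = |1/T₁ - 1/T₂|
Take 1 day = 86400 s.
T₁ = 51.61 days = 4.4591 × 10^6 s
T₂ = 12.31 seconds
1/T₁ = 2.2426 × 10^-7 s⁻¹
1/T₂ = 0.0812348 s⁻¹
|1/T₁ − 1/T₂| = 0.0812345 s⁻¹
T_syn = 1 / |1/T₁ − 1/T₂| = 12.31 s ≈ 12.31 seconds

Final answer: T_syn = 12.31 seconds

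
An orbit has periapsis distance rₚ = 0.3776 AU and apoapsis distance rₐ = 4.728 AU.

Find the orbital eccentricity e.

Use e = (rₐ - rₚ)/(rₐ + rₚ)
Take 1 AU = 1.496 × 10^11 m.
rₚ = 0.3776 AU = 5.6489 × 10^10 m
rₐ = 4.728 AU = 7.07309 × 10^11 m
rₐ − rₚ = 6.5082 × 10^11 m
rₐ + rₚ = 7.63798 × 10^11 m
e = (rₐ − rₚ)/(rₐ + rₚ) = 0.852084

Final answer: e = 0.8521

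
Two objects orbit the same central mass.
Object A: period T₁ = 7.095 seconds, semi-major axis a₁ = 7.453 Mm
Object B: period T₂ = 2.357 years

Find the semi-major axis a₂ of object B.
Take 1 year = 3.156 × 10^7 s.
T₁ = 7.095 seconds
T₂ = 2.357 years = 7.43869 × 10^7 s
a₁ = 7.453 Mm = 7.453 × 10^6 m
Kepler's third law: (T₂/T₁)² = (a₂/a₁)³  ⇒  a₂ = a₁ (T₂/T₁)^(2/3)
T₂/T₁ = 1.04844 × 10^7
(T₂/T₁)^(2/3) = 47903
a₂ = 7.453 × 10^6 m × 47903 = 3.57021 × 10^11 m ≈ 357 Gm

Final answer: a₂ = 357 Gm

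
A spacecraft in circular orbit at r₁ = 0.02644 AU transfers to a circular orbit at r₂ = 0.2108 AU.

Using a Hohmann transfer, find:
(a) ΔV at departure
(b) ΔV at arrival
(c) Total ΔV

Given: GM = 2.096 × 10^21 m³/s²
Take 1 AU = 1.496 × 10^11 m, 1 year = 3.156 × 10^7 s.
r₁ = 0.02644 AU = 3.95542 × 10^9 m
r₂ = 0.2108 AU = 3.15357 × 10^10 m
GM = 2.096 × 10^21 m³/s²
Transfer ellipse: a_t = (r₁ + r₂)/2 = 1.77456 × 10^10 m
Circular speed at r₁: v₁ = √(GM/r₁) = 727946 m/s
Transfer speed at r₁ (periapsis): v₁ₜ = √(GM(2/r₁ − 1/a_t)) = 970410 m/s
(a) ΔV₁ = v₁ₜ − v₁ = 242465 m/s ≈ 51.15 AU/year
Circular speed at r₂: v₂ = √(GM/r₂) = 257807 m/s
Transfer speed at r₂ (apoapsis): v₂ₜ = √(GM(2/r₂ − 1/a_t)) = 121716 m/s
(b) ΔV₂ = v₂ − v₂ₜ = 136091 m/s ≈ 28.71 AU/year
(c) ΔV_total = ΔV₁ + ΔV₂ = 378556 m/s ≈ 79.86 AU/year

Final answer:
(a) ΔV₁ = 51.15 AU/year
(b) ΔV₂ = 28.71 AU/year
(c) ΔV_total = 79.86 AU/year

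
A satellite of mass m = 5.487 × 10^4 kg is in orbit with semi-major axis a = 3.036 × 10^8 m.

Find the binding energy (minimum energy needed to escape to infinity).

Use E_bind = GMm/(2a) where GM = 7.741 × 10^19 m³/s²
a = 3.036 × 10^8 m
GM = 7.741 × 10^19 m³/s²
m = 5.487 × 10^4 kg
GMm = 7.741 × 10^19 × 54870 = 4.24749 × 10^24 m³·kg/s²
2a = 6.072 × 10^8 m
E_bind = GMm/(2a) = 6.9952 × 10^15 J ≈ 6.995 PJ

Final answer: 6.995 PJ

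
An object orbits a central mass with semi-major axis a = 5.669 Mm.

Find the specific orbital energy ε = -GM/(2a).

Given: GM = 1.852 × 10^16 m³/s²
a = 5.669 Mm = 5.669 × 10^6 m
GM = 1.852 × 10^16 m³/s²
2a = 1.1338 × 10^7 m
ε = −GM/(2a) = -1.63345 × 10^9 J/kg ≈ -1.633 GJ/kg

Final answer: -1.633 GJ/kg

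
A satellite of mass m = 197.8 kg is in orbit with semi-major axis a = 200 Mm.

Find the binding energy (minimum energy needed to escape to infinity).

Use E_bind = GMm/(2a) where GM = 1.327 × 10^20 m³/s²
a = 200 Mm = 2 × 10^8 m
GM = 1.327 × 10^20 m³/s²
m = 197.8 kg
GMm = 1.327 × 10^20 × 197.8 = 2.62481 × 10^22 m³·kg/s²
2a = 4 × 10^8 m
E_bind = GMm/(2a) = 6.56202 × 10^13 J ≈ 65.62 TJ

Final answer: 65.62 TJ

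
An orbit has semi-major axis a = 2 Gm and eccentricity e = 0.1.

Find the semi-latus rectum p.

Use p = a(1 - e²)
a = 2 Gm = 2 × 10^9 m
e = 0.1,  e² = 0.01,  1 − e² = 0.99
p = a(1 − e²) = 2 × 10^9 m × 0.99 = 1.98 × 10^9 m ≈ 1.98 Gm

Final answer: p = 1.98 Gm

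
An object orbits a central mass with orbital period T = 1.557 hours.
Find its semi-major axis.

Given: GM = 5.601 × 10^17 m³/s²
T = 1.557 hours = 5605.2 s
GM = 5.601 × 10^17 m³/s²
Kepler's third law: a³ = GM T² / (4π²)
T² = 3.14183 × 10^7 s²
a³ = (5.601 × 10^17) × (3.14183 × 10^7) / (4π²) = 4.45747 × 10^23 m³
a = (a³)^(1/3) = 7.63887 × 10^7 m ≈ 76.39 Mm

Final answer: 76.39 Mm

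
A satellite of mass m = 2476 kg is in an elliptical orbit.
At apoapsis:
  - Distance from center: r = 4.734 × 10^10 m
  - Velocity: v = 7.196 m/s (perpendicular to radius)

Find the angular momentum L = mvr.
r = 4.734 × 10^10 m
v = 7.196 m/s
vr = 7.196 × 4.734 × 10^10 = 3.40659 × 10^11 m²/s
L = m × vr = 2476 × 3.40659 × 10^11 = 8.43471 × 10^14 kg·m²/s ≈ 8.435 × 10^14 kg·m²/s

Final answer: L = 8.435 × 10^14 kg·m²/s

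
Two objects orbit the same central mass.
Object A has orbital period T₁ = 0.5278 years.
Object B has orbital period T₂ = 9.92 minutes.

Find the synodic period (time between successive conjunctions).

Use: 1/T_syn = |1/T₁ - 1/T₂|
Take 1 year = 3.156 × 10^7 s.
T₁ = 0.5278 years = 1.66574 × 10^7 s
T₂ = 9.92 minutes = 595.2 s
1/T₁ = 6.00335 × 10^-8 s⁻¹
1/T₂ = 0.00168011 s⁻¹
|1/T₁ − 1/T₂| = 0.00168005 s⁻¹
T_syn = 1 / |1/T₁ − 1/T₂| = 595.221 s ≈ 9.92 minutes

Final answer: T_syn = 9.92 minutes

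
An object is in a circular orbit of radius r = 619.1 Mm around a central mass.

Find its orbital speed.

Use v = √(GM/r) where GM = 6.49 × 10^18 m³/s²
r = 619.1 Mm = 6.191 × 10^8 m
GM = 6.49 × 10^18 m³/s²
GM/r = (6.49 × 10^18) / (6.191 × 10^8) = 1.0483 × 10^10 m²/s²
v = √(GM/r) = 102386 m/s ≈ 102.4 km/s

Final answer: 102.4 km/s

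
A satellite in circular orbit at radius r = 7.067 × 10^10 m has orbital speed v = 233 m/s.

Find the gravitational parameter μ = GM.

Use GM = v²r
r = 7.067 × 10^10 m
v = 233 m/s
v² = 54289 m²/s²
GM = v²r = 54289 × 7.067 × 10^10 = 3.8366 × 10^15 m³/s²
GM ≈ 3.837 × 10^15 m³/s²

Final answer: GM = 3.837 × 10^15 m³/s²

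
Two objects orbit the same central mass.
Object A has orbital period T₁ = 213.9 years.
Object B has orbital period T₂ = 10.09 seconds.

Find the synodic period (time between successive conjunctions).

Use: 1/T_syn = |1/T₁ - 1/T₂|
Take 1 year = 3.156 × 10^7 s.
T₁ = 213.9 years = 6.75068 × 10^9 s
T₂ = 10.09 seconds
1/T₁ = 1.48133 × 10^-10 s⁻¹
1/T₂ = 0.099108 s⁻¹
|1/T₁ − 1/T₂| = 0.099108 s⁻¹
T_syn = 1 / |1/T₁ − 1/T₂| = 10.09 s ≈ 10.09 seconds

Final answer: T_syn = 10.09 seconds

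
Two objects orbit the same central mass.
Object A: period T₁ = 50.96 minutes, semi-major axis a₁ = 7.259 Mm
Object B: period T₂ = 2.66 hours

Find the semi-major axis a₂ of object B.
T₁ = 50.96 minutes = 3057.6 s
T₂ = 2.66 hours = 9576 s
a₁ = 7.259 Mm = 7.259 × 10^6 m
Kepler's third law: (T₂/T₁)² = (a₂/a₁)³  ⇒  a₂ = a₁ (T₂/T₁)^(2/3)
T₂/T₁ = 3.13187
(T₂/T₁)^(2/3) = 2.1406
a₂ = 7.259 × 10^6 m × 2.1406 = 1.55386 × 10^7 m ≈ 15.54 Mm

Final answer: a₂ = 15.54 Mm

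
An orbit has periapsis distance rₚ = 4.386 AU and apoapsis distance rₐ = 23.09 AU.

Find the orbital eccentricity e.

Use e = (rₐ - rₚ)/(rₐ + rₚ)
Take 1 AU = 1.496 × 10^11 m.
rₚ = 4.386 AU = 6.56146 × 10^11 m
rₐ = 23.09 AU = 3.45426 × 10^12 m
rₐ − rₚ = 2.79812 × 10^12 m
rₐ + rₚ = 4.11041 × 10^12 m
e = (rₐ − rₚ)/(rₐ + rₚ) = 0.68074

Final answer: e = 0.6807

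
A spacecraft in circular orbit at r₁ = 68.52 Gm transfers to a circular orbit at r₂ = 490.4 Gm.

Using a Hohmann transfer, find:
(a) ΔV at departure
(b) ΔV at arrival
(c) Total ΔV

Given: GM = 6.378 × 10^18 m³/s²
r₁ = 68.52 Gm = 6.852 × 10^10 m
r₂ = 490.4 Gm = 4.904 × 10^11 m
GM = 6.378 × 10^18 m³/s²
Transfer ellipse: a_t = (r₁ + r₂)/2 = 2.7946 × 10^11 m
Circular speed at r₁: v₁ = √(GM/r₁) = 9647.92 m/s
Transfer speed at r₁ (periapsis): v₁ₜ = √(GM(2/r₁ − 1/a_t)) = 12780.5 m/s
(a) ΔV₁ = v₁ₜ − v₁ = 3132.62 m/s ≈ 3.133 km/s
Circular speed at r₂: v₂ = √(GM/r₂) = 3606.34 m/s
Transfer speed at r₂ (apoapsis): v₂ₜ = √(GM(2/r₂ − 1/a_t)) = 1785.73 m/s
(b) ΔV₂ = v₂ − v₂ₜ = 1820.61 m/s ≈ 1.821 km/s
(c) ΔV_total = ΔV₁ + ΔV₂ = 4953.23 m/s ≈ 4.953 km/s

Final answer:
(a) ΔV₁ = 3.133 km/s
(b) ΔV₂ = 1.821 km/s
(c) ΔV_total = 4.953 km/s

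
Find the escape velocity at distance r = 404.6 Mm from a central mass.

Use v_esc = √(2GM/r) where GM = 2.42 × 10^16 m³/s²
r = 404.6 Mm = 4.046 × 10^8 m
GM = 2.42 × 10^16 m³/s²
2GM/r = 2 × (2.42 × 10^16) / (4.046 × 10^8) = 1.19624 × 10^8 m²/s²
v_esc = √(2GM/r) = 10937.3 m/s ≈ 10.94 km/s

Final answer: 10.94 km/s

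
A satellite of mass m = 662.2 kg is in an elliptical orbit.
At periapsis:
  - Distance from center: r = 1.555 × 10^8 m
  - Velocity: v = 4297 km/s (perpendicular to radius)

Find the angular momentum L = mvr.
r = 1.555 × 10^8 m
v = 4297 km/s = 4.297 × 10^6 m/s
vr = 4.297 × 10^6 × 1.555 × 10^8 = 6.68184 × 10^14 m²/s
L = m × vr = 662.2 × 6.68184 × 10^14 = 4.42471 × 10^17 kg·m²/s ≈ 4.425 × 10^17 kg·m²/s

Final answer: L = 4.425 × 10^17 kg·m²/s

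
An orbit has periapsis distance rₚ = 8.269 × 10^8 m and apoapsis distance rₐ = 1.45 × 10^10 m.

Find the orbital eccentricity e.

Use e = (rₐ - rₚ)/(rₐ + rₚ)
rₚ = 8.269 × 10^8 m
rₐ = 1.45 × 10^10 m
rₐ − rₚ = 1.36731 × 10^10 m
rₐ + rₚ = 1.53269 × 10^10 m
e = (rₐ − rₚ)/(rₐ + rₚ) = 0.892098

Final answer: e = 0.8921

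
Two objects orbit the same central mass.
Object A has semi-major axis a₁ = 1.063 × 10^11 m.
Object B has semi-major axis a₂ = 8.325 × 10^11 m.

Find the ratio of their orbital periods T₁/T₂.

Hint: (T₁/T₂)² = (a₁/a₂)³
a₁ = 1.063 × 10^11 m
a₂ = 8.325 × 10^11 m
a₁/a₂ = 0.127688
T₁/T₂ = (a₁/a₂)^(3/2) = (0.127688)^1.5 = 0.0456272

Final answer: T₁/T₂ = 0.04563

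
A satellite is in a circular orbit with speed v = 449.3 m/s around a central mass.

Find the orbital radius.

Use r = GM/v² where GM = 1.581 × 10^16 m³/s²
v = 449.3 m/s
GM = 1.581 × 10^16 m³/s²
v² = 201870 m²/s²
r = GM/v² = (1.581 × 10^16) / 201870 = 7.83175 × 10^10 m ≈ 7.832 × 10^10 m

Final answer: 7.832 × 10^10 m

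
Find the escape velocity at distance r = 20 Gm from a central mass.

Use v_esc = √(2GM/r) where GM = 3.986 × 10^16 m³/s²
r = 20 Gm = 2 × 10^10 m
GM = 3.986 × 10^16 m³/s²
2GM/r = 2 × (3.986 × 10^16) / (2 × 10^10) = 3.986 × 10^6 m²/s²
v_esc = √(2GM/r) = 1996.5 m/s ≈ 1.996 km/s

Final answer: 1.996 km/s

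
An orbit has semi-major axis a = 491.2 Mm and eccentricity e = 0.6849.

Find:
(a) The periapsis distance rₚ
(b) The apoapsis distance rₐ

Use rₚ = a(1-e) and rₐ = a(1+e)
a = 491.2 Mm = 4.912 × 10^8 m
e = 0.6849:  1 − e = 0.3151,  1 + e = 1.6849
(a) rₚ = a(1 − e) = 4.912 × 10^8 m × 0.3151 = 1.54777 × 10^8 m ≈ 154.8 Mm
(b) rₐ = a(1 + e) = 4.912 × 10^8 m × 1.6849 = 8.27623 × 10^8 m ≈ 827.6 Mm

Final answer:
(a) rₚ = 154.8 Mm
(b) rₐ = 827.6 Mm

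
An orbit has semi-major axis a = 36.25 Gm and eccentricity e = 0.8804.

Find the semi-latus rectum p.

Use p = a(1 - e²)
a = 36.25 Gm = 3.625 × 10^10 m
e = 0.8804,  e² = 0.775104,  1 − e² = 0.224896
p = a(1 − e²) = 3.625 × 10^10 m × 0.224896 = 8.15247 × 10^9 m ≈ 8.152 Gm

Final answer: p = 8.152 Gm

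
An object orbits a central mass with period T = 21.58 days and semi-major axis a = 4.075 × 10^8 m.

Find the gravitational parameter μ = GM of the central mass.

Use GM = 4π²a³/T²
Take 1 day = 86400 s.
T = 21.58 days = 1.86451 × 10^6 s
a = 4.075 × 10^8 m
a³ = 6.76679 × 10^25 m³
T² = 3.4764 × 10^12 s²
GM = 4π² × (6.76679 × 10^25) / (3.4764 × 10^12) = 7.68444 × 10^14 m³/s²
GM ≈ 7.684 × 10^14 m³/s²

Final answer: GM = 7.684 × 10^14 m³/s²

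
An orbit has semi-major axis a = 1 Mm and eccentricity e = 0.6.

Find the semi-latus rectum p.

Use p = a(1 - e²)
a = 1 Mm = 1 × 10^6 m
e = 0.6,  e² = 0.36,  1 − e² = 0.64
p = a(1 − e²) = 1 × 10^6 m × 0.64 = 640000 m ≈ 640 km

Final answer: p = 640 km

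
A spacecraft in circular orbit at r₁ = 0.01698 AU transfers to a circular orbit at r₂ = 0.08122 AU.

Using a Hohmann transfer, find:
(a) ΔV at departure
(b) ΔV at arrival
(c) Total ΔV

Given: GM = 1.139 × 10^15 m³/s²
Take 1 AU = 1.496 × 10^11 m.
r₁ = 0.01698 AU = 2.54021 × 10^9 m
r₂ = 0.08122 AU = 1.21505 × 10^10 m
GM = 1.139 × 10^15 m³/s²
Transfer ellipse: a_t = (r₁ + r₂)/2 = 7.34536 × 10^9 m
Circular speed at r₁: v₁ = √(GM/r₁) = 669.618 m/s
Transfer speed at r₁ (periapsis): v₁ₜ = √(GM(2/r₁ − 1/a_t)) = 861.228 m/s
(a) ΔV₁ = v₁ₜ − v₁ = 191.609 m/s ≈ 191.6 m/s
Circular speed at r₂: v₂ = √(GM/r₂) = 306.171 m/s
Transfer speed at r₂ (apoapsis): v₂ₜ = √(GM(2/r₂ − 1/a_t)) = 180.05 m/s
(b) ΔV₂ = v₂ − v₂ₜ = 126.122 m/s ≈ 126.1 m/s
(c) ΔV_total = ΔV₁ + ΔV₂ = 317.731 m/s ≈ 317.7 m/s

Final answer:
(a) ΔV₁ = 191.6 m/s
(b) ΔV₂ = 126.1 m/s
(c) ΔV_total = 317.7 m/s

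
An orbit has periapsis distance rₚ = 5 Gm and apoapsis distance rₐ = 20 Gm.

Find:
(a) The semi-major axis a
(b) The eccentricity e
rₚ = 5 Gm = 5 × 10^9 m
rₐ = 20 Gm = 2 × 10^10 m
(a) a = (rₚ + rₐ)/2 = 1.25 × 10^10 m ≈ 12.5 Gm
(b) e = (rₐ − rₚ)/(rₐ + rₚ) = (1.5 × 10^10) / (2.5 × 10^10) = 0.6

Final answer:
(a) a = 12.5 Gm
(b) e = 0.6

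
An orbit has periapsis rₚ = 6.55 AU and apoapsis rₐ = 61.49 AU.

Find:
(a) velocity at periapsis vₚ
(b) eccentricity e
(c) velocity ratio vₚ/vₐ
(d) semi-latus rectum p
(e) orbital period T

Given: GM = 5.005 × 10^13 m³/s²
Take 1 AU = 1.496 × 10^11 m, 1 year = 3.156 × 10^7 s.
rₚ = 6.55 AU = 9.7988 × 10^11 m
rₐ = 61.49 AU = 9.1989 × 10^12 m
GM = 5.005 × 10^13 m³/s²
a = (rₚ + rₐ)/2 = 5.08939 × 10^12 m
e = (rₐ − rₚ)/(rₐ + rₚ) = (8.21902 × 10^12) / (1.01788 × 10^13) = 0.807466
(a) vₚ² = GM (2/rₚ − 1/a) = 5.005 × 10^13 × (2.04107 × 10^-12 − 1.96487 × 10^-13) = 92.3212 m²/s²;  vₚ = 9.60839 m/s ≈ 9.608 m/s
(b) e = 0.807466 ≈ 0.8075
(c) vₚ/vₐ = rₐ/rₚ (angular momentum) = (9.1989 × 10^12) / (9.7988 × 10^11) = 9.38779 ≈ 9.388
(d) 1 − e² = 0.347998;  p = a(1 − e²) = 5.08939 × 10^12 × 0.347998 = 1.7711 × 10^12 m ≈ 11.84 AU
(e) a³ = 1.31825 × 10^38 m³;  T = 2π √(a³/GM) = 2π × 1.62292 × 10^12 s = 1.01971 × 10^13 s ≈ 3.231 × 10^5 years

Final answer:
(a) velocity at periapsis vₚ = 9.608 m/s
(b) eccentricity e = 0.8075
(c) velocity ratio vₚ/vₐ = 9.388
(d) semi-latus rectum p = 11.84 AU
(e) orbital period T = 3.231 × 10^5 years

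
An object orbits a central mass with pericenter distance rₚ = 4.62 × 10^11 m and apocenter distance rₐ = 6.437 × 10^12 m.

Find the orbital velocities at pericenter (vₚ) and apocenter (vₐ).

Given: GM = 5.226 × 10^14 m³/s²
rₚ = 4.62 × 10^11 m
rₐ = 6.437 × 10^12 m
GM = 5.226 × 10^14 m³/s²
a = (rₚ + rₐ)/2 = 3.4495 × 10^12 m
Vis-viva: v² = GM (2/r − 1/a)
vₚ² = 5.226 × 10^14 × (4.329 × 10^-12 − 2.89897 × 10^-13) = 2110.84 m²/s²
vₚ = 45.9439 m/s ≈ 45.94 m/s
vₐ² = 5.226 × 10^14 × (3.10704 × 10^-13 − 2.89897 × 10^-13) = 10.8736 m²/s²
vₐ = 3.29751 m/s ≈ 3.298 m/s

Final answer: vₚ = 45.94 m/s, vₐ = 3.298 m/s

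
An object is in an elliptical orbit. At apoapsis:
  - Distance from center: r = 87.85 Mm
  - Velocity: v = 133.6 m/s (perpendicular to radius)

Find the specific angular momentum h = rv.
r = 87.85 Mm = 8.785 × 10^7 m
v = 133.6 m/s
h = rv = 8.785 × 10^7 × 133.6 = 1.17368 × 10^10 m²/s ≈ 1.174 × 10^10 m²/s

Final answer: h = 1.174 × 10^10 m²/s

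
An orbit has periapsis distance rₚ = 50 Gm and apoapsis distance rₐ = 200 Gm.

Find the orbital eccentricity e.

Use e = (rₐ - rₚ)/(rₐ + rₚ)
rₚ = 50 Gm = 5 × 10^10 m
rₐ = 200 Gm = 2 × 10^11 m
rₐ − rₚ = 1.5 × 10^11 m
rₐ + rₚ = 2.5 × 10^11 m
e = (rₐ − rₚ)/(rₐ + rₚ) = 0.6

Final answer: e = 0.6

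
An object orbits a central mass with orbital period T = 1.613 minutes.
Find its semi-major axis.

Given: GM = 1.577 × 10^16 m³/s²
T = 1.613 minutes = 96.78 s
GM = 1.577 × 10^16 m³/s²
Kepler's third law: a³ = GM T² / (4π²)
T² = 9366.37 s²
a³ = (1.577 × 10^16) × 9366.37 / (4π²) = 3.74148 × 10^18 m³
a = (a³)^(1/3) = 1.55244 × 10^6 m ≈ 1.552 Mm

Final answer: 1.552 Mm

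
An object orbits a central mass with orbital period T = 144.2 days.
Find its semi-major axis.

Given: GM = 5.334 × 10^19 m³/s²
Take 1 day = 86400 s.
T = 144.2 days = 1.24589 × 10^7 s
GM = 5.334 × 10^19 m³/s²
Kepler's third law: a³ = GM T² / (4π²)
T² = 1.55224 × 10^14 s²
a³ = (5.334 × 10^19) × (1.55224 × 10^14) / (4π²) = 2.09726 × 10^32 m³
a = (a³)^(1/3) = 5.94133 × 10^10 m ≈ 5.941 × 10^10 m

Final answer: 5.941 × 10^10 m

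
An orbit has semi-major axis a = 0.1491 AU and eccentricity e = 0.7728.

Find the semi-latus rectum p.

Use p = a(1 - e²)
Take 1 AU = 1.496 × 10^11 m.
a = 0.1491 AU = 2.23054 × 10^10 m
e = 0.7728,  e² = 0.59722,  1 − e² = 0.40278
p = a(1 − e²) = 2.23054 × 10^10 m × 0.40278 = 8.98416 × 10^9 m ≈ 0.06005 AU

Final answer: p = 0.06005 AU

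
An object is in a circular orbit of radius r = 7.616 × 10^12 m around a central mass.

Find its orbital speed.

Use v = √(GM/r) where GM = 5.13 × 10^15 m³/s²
r = 7.616 × 10^12 m
GM = 5.13 × 10^15 m³/s²
GM/r = (5.13 × 10^15) / (7.616 × 10^12) = 673.582 m²/s²
v = √(GM/r) = 25.9535 m/s ≈ 25.95 m/s

Final answer: 25.95 m/s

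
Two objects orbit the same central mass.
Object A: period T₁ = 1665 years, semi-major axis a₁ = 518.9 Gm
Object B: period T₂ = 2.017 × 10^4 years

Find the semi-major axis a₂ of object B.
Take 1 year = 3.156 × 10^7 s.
T₁ = 1665 years = 5.25474 × 10^10 s
T₂ = 2.017 × 10^4 years = 6.36565 × 10^11 s
a₁ = 518.9 Gm = 5.189 × 10^11 m
Kepler's third law: (T₂/T₁)² = (a₂/a₁)³  ⇒  a₂ = a₁ (T₂/T₁)^(2/3)
T₂/T₁ = 12.1141
(T₂/T₁)^(2/3) = 5.27466
a₂ = 5.189 × 10^11 m × 5.27466 = 2.73702 × 10^12 m ≈ 2.737 Tm

Final answer: a₂ = 2.737 Tm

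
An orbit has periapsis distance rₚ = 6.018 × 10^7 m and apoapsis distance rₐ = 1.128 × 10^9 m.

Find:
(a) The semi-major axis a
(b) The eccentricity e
rₚ = 6.018 × 10^7 m
rₐ = 1.128 × 10^9 m
(a) a = (rₚ + rₐ)/2 = 5.9409 × 10^8 m ≈ 5.941 × 10^8 m
(b) e = (rₐ − rₚ)/(rₐ + rₚ) = (1.06782 × 10^9) / (1.18818 × 10^9) = 0.898702

Final answer:
(a) a = 5.941 × 10^8 m
(b) e = 0.8987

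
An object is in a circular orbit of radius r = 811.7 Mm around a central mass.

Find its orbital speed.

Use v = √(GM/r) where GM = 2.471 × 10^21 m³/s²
r = 811.7 Mm = 8.117 × 10^8 m
GM = 2.471 × 10^21 m³/s²
GM/r = (2.471 × 10^21) / (8.117 × 10^8) = 3.04423 × 10^12 m²/s²
v = √(GM/r) = 1.74477 × 10^6 m/s ≈ 1745 km/s

Final answer: 1745 km/s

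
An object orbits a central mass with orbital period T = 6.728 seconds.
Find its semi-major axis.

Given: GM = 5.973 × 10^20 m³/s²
T = 6.728 seconds
GM = 5.973 × 10^20 m³/s²
Kepler's third law: a³ = GM T² / (4π²)
T² = 45.266 s²
a³ = (5.973 × 10^20) × 45.266 / (4π²) = 6.84865 × 10^20 m³
a = (a³)^(1/3) = 8.81458 × 10^6 m ≈ 8.815 Mm

Final answer: 8.815 Mm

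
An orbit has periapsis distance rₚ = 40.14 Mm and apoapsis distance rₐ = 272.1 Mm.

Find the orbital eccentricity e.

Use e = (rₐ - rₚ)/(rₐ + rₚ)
rₚ = 40.14 Mm = 4.014 × 10^7 m
rₐ = 272.1 Mm = 2.721 × 10^8 m
rₐ − rₚ = 2.3196 × 10^8 m
rₐ + rₚ = 3.1224 × 10^8 m
e = (rₐ − rₚ)/(rₐ + rₚ) = 0.74289

Final answer: e = 0.7429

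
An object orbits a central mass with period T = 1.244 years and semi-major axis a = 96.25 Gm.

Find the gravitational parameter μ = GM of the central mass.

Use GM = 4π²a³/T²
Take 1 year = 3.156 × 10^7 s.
T = 1.244 years = 3.92606 × 10^7 s
a = 96.25 Gm = 9.625 × 10^10 m
a³ = 8.91666 × 10^32 m³
T² = 1.5414 × 10^15 s²
GM = 4π² × (8.91666 × 10^32) / (1.5414 × 10^15) = 2.28374 × 10^19 m³/s²
GM ≈ 2.284 × 10^19 m³/s²

Final answer: GM = 2.284 × 10^19 m³/s²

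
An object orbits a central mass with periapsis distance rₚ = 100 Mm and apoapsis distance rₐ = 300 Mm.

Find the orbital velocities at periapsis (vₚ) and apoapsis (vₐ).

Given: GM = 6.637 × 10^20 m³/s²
rₚ = 100 Mm = 1 × 10^8 m
rₐ = 300 Mm = 3 × 10^8 m
GM = 6.637 × 10^20 m³/s²
a = (rₚ + rₐ)/2 = 2 × 10^8 m
Vis-viva: v² = GM (2/r − 1/a)
vₚ² = 6.637 × 10^20 × (2 × 10^-8 − 5 × 10^-9) = 9.9555 × 10^12 m²/s²
vₚ = 3.15523 × 10^6 m/s ≈ 3155 km/s
vₐ² = 6.637 × 10^20 × (6.66667 × 10^-9 − 5 × 10^-9) = 1.10617 × 10^12 m²/s²
vₐ = 1.05174 × 10^6 m/s ≈ 1052 km/s

Final answer: vₚ = 3155 km/s, vₐ = 1052 km/s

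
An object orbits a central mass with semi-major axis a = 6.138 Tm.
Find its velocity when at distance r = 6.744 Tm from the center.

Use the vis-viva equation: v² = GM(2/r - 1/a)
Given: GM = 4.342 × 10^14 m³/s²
a = 6.138 Tm = 6.138 × 10^12 m
r = 6.744 Tm = 6.744 × 10^12 m
GM = 4.342 × 10^14 m³/s²
2/r − 1/a = 2.9656 × 10^-13 − 1.6292 × 10^-13 = 1.3364 × 10^-13 m⁻¹
v² = GM (2/r − 1/a) = 58.0267 m²/s²
v = 7.61752 m/s ≈ 7.618 m/s

Final answer: 7.618 m/s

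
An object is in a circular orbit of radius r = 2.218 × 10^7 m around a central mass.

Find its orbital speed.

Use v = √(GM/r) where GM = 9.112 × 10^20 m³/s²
r = 2.218 × 10^7 m
GM = 9.112 × 10^20 m³/s²
GM/r = (9.112 × 10^20) / (2.218 × 10^7) = 4.10821 × 10^13 m²/s²
v = √(GM/r) = 6.40953 × 10^6 m/s ≈ 6410 km/s

Final answer: 6410 km/s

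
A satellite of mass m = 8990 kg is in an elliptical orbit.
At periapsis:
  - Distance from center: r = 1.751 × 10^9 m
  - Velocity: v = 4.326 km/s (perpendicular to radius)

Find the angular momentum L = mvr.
r = 1.751 × 10^9 m
v = 4.326 km/s = 4326 m/s
vr = 4326 × 1.751 × 10^9 = 7.57483 × 10^12 m²/s
L = m × vr = 8990 × 7.57483 × 10^12 = 6.80977 × 10^16 kg·m²/s ≈ 6.81 × 10^16 kg·m²/s

Final answer: L = 6.81 × 10^16 kg·m²/s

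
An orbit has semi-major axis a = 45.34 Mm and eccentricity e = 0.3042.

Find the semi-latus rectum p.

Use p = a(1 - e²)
a = 45.34 Mm = 4.534 × 10^7 m
e = 0.3042,  e² = 0.0925376,  1 − e² = 0.907462
p = a(1 − e²) = 4.534 × 10^7 m × 0.907462 = 4.11443 × 10^7 m ≈ 41.14 Mm

Final answer: p = 41.14 Mm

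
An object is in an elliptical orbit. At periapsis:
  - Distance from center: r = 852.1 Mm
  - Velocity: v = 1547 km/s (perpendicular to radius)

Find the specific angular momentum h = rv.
r = 852.1 Mm = 8.521 × 10^8 m
v = 1547 km/s = 1.547 × 10^6 m/s
h = rv = 8.521 × 10^8 × 1.547 × 10^6 = 1.3182 × 10^15 m²/s ≈ 1.318 × 10^15 m²/s

Final answer: h = 1.318 × 10^15 m²/s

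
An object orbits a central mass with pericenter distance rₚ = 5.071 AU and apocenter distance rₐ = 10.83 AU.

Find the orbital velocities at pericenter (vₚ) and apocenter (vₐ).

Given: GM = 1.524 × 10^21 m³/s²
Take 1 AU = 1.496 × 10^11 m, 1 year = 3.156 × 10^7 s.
rₚ = 5.071 AU = 7.58622 × 10^11 m
rₐ = 10.83 AU = 1.62017 × 10^12 m
GM = 1.524 × 10^21 m³/s²
a = (rₚ + rₐ)/2 = 1.18939 × 10^12 m
Vis-viva: v² = GM (2/r − 1/a)
vₚ² = 1.524 × 10^21 × (2.63636 × 10^-12 − 8.40764 × 10^-13) = 2.73649 × 10^9 m²/s²
vₚ = 52311.5 m/s ≈ 11.04 AU/year
vₐ² = 1.524 × 10^21 × (1.23444 × 10^-12 − 8.40764 × 10^-13) = 5.99962 × 10^8 m²/s²
vₐ = 24494.1 m/s ≈ 5.167 AU/year

Final answer: vₚ = 11.04 AU/year, vₐ = 5.167 AU/year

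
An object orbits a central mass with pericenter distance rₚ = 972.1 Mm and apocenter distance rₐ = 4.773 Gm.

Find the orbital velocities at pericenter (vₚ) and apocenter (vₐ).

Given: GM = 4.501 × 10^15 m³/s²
rₚ = 972.1 Mm = 9.721 × 10^8 m
rₐ = 4.773 Gm = 4.773 × 10^9 m
GM = 4.501 × 10^15 m³/s²
a = (rₚ + rₐ)/2 = 2.87255 × 10^9 m
Vis-viva: v² = GM (2/r − 1/a)
vₚ² = 4.501 × 10^15 × (2.0574 × 10^-9 − 3.48123 × 10^-10) = 7.69346 × 10^6 m²/s²
vₚ = 2773.71 m/s ≈ 2.774 km/s
vₐ² = 4.501 × 10^15 × (4.19024 × 10^-10 − 3.48123 × 10^-10) = 319125 m²/s²
vₐ = 564.912 m/s ≈ 564.9 m/s

Final answer: vₚ = 2.774 km/s, vₐ = 564.9 m/s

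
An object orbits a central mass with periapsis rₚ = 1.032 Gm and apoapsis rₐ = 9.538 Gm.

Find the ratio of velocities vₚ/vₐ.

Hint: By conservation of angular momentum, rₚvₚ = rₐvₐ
rₚ = 1.032 Gm = 1.032 × 10^9 m
rₐ = 9.538 Gm = 9.538 × 10^9 m
rₚvₚ = rₐvₐ  ⇒  vₚ/vₐ = rₐ/rₚ
vₚ/vₐ = (9.538 × 10^9) / (1.032 × 10^9) = 9.24225

Final answer: vₚ/vₐ = 9.242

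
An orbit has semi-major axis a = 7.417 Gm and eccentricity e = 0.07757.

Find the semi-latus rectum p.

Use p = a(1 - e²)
a = 7.417 Gm = 7.417 × 10^9 m
e = 0.07757,  e² = 0.0060171,  1 − e² = 0.993983
p = a(1 − e²) = 7.417 × 10^9 m × 0.993983 = 7.37237 × 10^9 m ≈ 7.372 Gm

Final answer: p = 7.372 Gm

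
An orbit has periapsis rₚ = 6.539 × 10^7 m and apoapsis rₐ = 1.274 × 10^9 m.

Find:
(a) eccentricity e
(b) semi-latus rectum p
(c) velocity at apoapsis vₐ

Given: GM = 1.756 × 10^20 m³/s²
rₚ = 6.539 × 10^7 m
rₐ = 1.274 × 10^9 m
GM = 1.756 × 10^20 m³/s²
a = (rₚ + rₐ)/2 = 6.69695 × 10^8 m
e = (rₐ − rₚ)/(rₐ + rₚ) = (1.20861 × 10^9) / (1.33939 × 10^9) = 0.902359
(a) e = 0.902359 ≈ 0.9024
(b) 1 − e² = 0.185749;  p = a(1 − e²) = 6.69695 × 10^8 × 0.185749 = 1.24395 × 10^8 m ≈ 1.244 × 10^8 m
(c) vₐ² = GM (2/rₐ − 1/a) = 1.756 × 10^20 × (1.56986 × 10^-9 − 1.49322 × 10^-9) = 1.34583 × 10^10 m²/s²;  vₐ = 116010 m/s ≈ 116 km/s

Final answer:
(a) eccentricity e = 0.9024
(b) semi-latus rectum p = 1.244 × 10^8 m
(c) velocity at apoapsis vₐ = 116 km/s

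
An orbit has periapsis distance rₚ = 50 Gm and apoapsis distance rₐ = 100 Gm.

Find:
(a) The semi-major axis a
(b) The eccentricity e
rₚ = 50 Gm = 5 × 10^10 m
rₐ = 100 Gm = 1 × 10^11 m
(a) a = (rₚ + rₐ)/2 = 7.5 × 10^10 m ≈ 75 Gm
(b) e = (rₐ − rₚ)/(rₐ + rₚ) = (5 × 10^10) / (1.5 × 10^11) = 0.333333

Final answer:
(a) a = 75 Gm
(b) e = 0.3333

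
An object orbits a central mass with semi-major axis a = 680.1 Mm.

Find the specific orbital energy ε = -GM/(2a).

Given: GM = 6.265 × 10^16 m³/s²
a = 680.1 Mm = 6.801 × 10^8 m
GM = 6.265 × 10^16 m³/s²
2a = 1.3602 × 10^9 m
ε = −GM/(2a) = -4.60594 × 10^7 J/kg ≈ -46.06 MJ/kg

Final answer: -46.06 MJ/kg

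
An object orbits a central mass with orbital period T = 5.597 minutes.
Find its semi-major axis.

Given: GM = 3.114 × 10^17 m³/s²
T = 5.597 minutes = 335.82 s
GM = 3.114 × 10^17 m³/s²
Kepler's third law: a³ = GM T² / (4π²)
T² = 112775 s²
a³ = (3.114 × 10^17) × 112775 / (4π²) = 8.89553 × 10^20 m³
a = (a³)^(1/3) = 9.61739 × 10^6 m ≈ 9.617 × 10^6 m

Final answer: 9.617 × 10^6 m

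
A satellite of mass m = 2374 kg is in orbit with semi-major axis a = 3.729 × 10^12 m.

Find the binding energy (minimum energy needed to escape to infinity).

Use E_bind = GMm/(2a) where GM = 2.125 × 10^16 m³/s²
a = 3.729 × 10^12 m
GM = 2.125 × 10^16 m³/s²
m = 2374 kg
GMm = 2.125 × 10^16 × 2374 = 5.04475 × 10^19 m³·kg/s²
2a = 7.458 × 10^12 m
E_bind = GMm/(2a) = 6.76421 × 10^6 J ≈ 6.764 MJ

Final answer: 6.764 MJ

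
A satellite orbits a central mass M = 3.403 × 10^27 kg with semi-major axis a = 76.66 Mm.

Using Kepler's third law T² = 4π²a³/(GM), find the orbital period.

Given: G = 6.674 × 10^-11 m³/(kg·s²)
M = 3.403 × 10^27 kg
GM = G × M = 6.674 × 10^-11 × 3.403 × 10^27 = 2.27116 × 10^17 m³/s²
a = 76.66 Mm = 7.666 × 10^7 m
a³ = 4.50512 × 10^23 m³
T = 2π √(a³/GM) = 2π √((4.50512 × 10^23) / (2.27116 × 10^17)) = 2π × 1408.41 s
T = 8849.3 s ≈ 2.458 hours

Final answer: 2.458 hours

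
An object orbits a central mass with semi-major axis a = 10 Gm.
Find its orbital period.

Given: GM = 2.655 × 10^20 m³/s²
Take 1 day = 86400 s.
a = 10 Gm = 1 × 10^10 m
GM = 2.655 × 10^20 m³/s²
a³ = 1 × 10^30 m³
T = 2π √(a³/GM) = 2π √((1 × 10^30) / (2.655 × 10^20)) = 2π × 61371.6 s
T = 385609 s ≈ 4.463 days

Final answer: 4.463 days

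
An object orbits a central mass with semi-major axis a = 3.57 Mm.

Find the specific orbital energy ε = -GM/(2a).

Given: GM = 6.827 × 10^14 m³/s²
a = 3.57 Mm = 3.57 × 10^6 m
GM = 6.827 × 10^14 m³/s²
2a = 7.14 × 10^6 m
ε = −GM/(2a) = -9.56162 × 10^7 J/kg ≈ -95.62 MJ/kg

Final answer: -95.62 MJ/kg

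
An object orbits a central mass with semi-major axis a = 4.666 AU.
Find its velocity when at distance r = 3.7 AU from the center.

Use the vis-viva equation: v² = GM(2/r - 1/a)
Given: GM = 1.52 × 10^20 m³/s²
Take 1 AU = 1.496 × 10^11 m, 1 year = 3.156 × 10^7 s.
a = 4.666 AU = 6.98034 × 10^11 m
r = 3.7 AU = 5.5352 × 10^11 m
GM = 1.52 × 10^20 m³/s²
2/r − 1/a = 3.61324 × 10^-12 − 1.4326 × 10^-12 = 2.18064 × 10^-12 m⁻¹
v² = GM (2/r − 1/a) = 3.31458 × 10^8 m²/s²
v = 18206 m/s ≈ 3.841 AU/year

Final answer: 3.841 AU/year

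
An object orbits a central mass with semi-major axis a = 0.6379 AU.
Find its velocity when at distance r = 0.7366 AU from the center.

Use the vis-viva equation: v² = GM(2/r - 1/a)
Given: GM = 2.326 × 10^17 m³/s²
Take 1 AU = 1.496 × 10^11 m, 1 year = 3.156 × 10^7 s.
a = 0.6379 AU = 9.54298 × 10^10 m
r = 0.7366 AU = 1.10195 × 10^11 m
GM = 2.326 × 10^17 m³/s²
2/r − 1/a = 1.81496 × 10^-11 − 1.04789 × 10^-11 = 7.67068 × 10^-12 m⁻¹
v² = GM (2/r − 1/a) = 1.7842 × 10^6 m²/s²
v = 1335.74 m/s ≈ 0.2818 AU/year

Final answer: 0.2818 AU/year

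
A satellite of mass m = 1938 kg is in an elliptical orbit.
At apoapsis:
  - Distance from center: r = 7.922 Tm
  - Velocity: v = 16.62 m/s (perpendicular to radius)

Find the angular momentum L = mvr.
r = 7.922 Tm = 7.922 × 10^12 m
v = 16.62 m/s
vr = 16.62 × 7.922 × 10^12 = 1.31664 × 10^14 m²/s
L = m × vr = 1938 × 1.31664 × 10^14 = 2.55164 × 10^17 kg·m²/s ≈ 2.552 × 10^17 kg·m²/s

Final answer: L = 2.552 × 10^17 kg·m²/s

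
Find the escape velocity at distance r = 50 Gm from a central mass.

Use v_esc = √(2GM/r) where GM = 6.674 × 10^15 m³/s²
r = 50 Gm = 5 × 10^10 m
GM = 6.674 × 10^15 m³/s²
2GM/r = 2 × (6.674 × 10^15) / (5 × 10^10) = 266960 m²/s²
v_esc = √(2GM/r) = 516.682 m/s ≈ 516.7 m/s

Final answer: 516.7 m/s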